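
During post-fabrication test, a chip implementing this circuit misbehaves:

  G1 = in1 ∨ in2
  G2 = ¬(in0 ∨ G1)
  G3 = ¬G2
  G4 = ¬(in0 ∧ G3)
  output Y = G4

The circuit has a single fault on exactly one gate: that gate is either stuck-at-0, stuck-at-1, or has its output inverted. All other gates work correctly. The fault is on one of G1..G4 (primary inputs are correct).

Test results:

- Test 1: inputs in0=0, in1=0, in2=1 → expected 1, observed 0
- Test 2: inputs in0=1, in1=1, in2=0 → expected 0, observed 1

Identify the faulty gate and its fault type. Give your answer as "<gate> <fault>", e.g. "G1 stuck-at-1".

G4 inverted output

Fault-free values for test 1 (in0=0, in1=0, in2=1): G1=1, G2=0, G3=1, G4=1, giving Y=1. Observed 0.
Test 1: faults giving observed 0 are {G4 stuck-at-0, G4 inverted output}.
Test 2 (in0=1, in1=1, in2=0): fault-free G1=1, G2=0, G3=1, G4=0 → 0; observed 1. Eliminates G4 stuck-at-0.
Only G4 inverted output is consistent with every test.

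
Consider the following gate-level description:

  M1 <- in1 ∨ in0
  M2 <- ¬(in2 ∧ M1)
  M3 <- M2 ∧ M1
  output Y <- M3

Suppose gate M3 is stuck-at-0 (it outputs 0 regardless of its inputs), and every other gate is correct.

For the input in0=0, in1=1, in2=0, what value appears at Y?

0

Propagate with M3 forced: M1=1, M2=1, M3=0 [stuck-at-0].
So Y = 0. (Without the fault it would be 1.)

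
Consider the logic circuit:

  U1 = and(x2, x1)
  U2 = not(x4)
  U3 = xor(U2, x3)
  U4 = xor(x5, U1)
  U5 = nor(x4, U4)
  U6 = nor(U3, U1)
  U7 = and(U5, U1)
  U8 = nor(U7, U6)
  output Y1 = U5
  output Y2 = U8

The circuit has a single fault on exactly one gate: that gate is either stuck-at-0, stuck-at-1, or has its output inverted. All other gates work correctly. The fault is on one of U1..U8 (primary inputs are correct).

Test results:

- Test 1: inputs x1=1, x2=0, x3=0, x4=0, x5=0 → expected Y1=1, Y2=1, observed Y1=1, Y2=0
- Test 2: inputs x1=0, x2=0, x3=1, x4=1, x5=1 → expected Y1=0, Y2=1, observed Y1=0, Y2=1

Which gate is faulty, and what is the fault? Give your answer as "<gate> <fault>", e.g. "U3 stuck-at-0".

Fault-free values for test 1 (x1=1, x2=0, x3=0, x4=0, x5=0): U1=0, U2=1, U3=1, U4=0, U5=1, U6=0, U7=0, U8=1, giving Y1=1, Y2=1. Observed Y1=1, Y2=0.
Test 1: faults giving observed Y1=1, Y2=0 are {U2 stuck-at-0, U2 inverted output, U3 stuck-at-0, U3 inverted output, U6 stuck-at-1, U6 inverted output, U7 stuck-at-1, U7 inverted output, U8 stuck-at-0, U8 inverted output}.
Test 2 (x1=0, x2=0, x3=1, x4=1, x5=1): fault-free U1=0, U2=0, U3=1, U4=1, U5=0, U6=0, U7=0, U8=1 → Y1=0, Y2=1; observed Y1=0, Y2=1. Eliminates U2 inverted output, U3 stuck-at-0, U3 inverted output, U6 stuck-at-1, U6 inverted output, U7 stuck-at-1, U7 inverted output, U8 stuck-at-0, U8 inverted output.
Only U2 stuck-at-0 is consistent with every test.

U2 stuck-at-0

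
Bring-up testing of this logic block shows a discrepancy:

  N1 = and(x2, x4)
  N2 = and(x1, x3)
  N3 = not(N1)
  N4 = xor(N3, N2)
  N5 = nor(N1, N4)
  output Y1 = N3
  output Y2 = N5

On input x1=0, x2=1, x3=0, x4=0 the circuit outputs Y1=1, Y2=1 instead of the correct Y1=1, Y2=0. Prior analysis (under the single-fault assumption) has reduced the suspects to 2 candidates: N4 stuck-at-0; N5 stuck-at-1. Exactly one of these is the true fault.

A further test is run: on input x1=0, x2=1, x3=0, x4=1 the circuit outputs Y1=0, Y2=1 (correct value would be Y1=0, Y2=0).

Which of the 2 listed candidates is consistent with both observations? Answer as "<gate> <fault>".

N5 stuck-at-1

Evaluate each candidate on input x1=0, x2=1, x3=0, x4=1:
  N4 stuck-at-0: N1=1, N2=0, N3=0, N4=0 [stuck-at-0], N5=0 → Y1=0, Y2=0 — eliminated
  N5 stuck-at-1: N1=1, N2=0, N3=0, N4=0, N5=1 [stuck-at-1] → Y1=0, Y2=1 — matches
Only N5 stuck-at-1 reproduces the observed Y1=0, Y2=1.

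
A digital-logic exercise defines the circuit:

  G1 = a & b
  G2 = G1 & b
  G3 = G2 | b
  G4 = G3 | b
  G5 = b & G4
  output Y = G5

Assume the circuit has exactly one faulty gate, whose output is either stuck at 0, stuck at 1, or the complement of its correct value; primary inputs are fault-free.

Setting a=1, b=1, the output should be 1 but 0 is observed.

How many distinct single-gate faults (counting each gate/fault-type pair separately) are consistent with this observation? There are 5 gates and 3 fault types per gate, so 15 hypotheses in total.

4

Fault-free: G1=1, G2=1, G3=1, G4=1, G5=1 → 1. Observed 0.
  G1: none of the 3 fault types match ✗
  G2: none of the 3 fault types match ✗
  G3: none of the 3 fault types match ✗
  G4: stuck-at-0, inverted output ✓; others ✗
  G5: stuck-at-0, inverted output ✓; others ✗
Consistent faults: {G4 stuck-at-0, G4 inverted output, G5 stuck-at-0, G5 inverted output} — 4 in all.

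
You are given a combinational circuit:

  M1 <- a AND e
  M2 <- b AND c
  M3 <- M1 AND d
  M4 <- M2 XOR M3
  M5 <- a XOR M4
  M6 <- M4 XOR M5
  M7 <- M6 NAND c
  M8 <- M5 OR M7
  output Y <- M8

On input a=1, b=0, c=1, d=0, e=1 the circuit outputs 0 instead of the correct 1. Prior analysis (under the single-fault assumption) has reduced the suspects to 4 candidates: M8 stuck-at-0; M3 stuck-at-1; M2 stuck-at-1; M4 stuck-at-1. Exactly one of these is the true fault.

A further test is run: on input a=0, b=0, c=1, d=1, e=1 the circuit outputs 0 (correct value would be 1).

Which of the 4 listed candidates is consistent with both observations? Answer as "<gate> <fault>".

M8 stuck-at-0

Evaluate each candidate on input a=0, b=0, c=1, d=1, e=1:
  M8 stuck-at-0: M1=0, M2=0, M3=0, M4=0, M5=0, M6=0, M7=1, M8=0 [stuck-at-0] → 0 — matches
  M3 stuck-at-1: M1=0, M2=0, M3=1 [stuck-at-1], M4=1, M5=1, M6=0, M7=1, M8=1 → 1 — eliminated
  M2 stuck-at-1: M1=0, M2=1 [stuck-at-1], M3=0, M4=1, M5=1, M6=0, M7=1, M8=1 → 1 — eliminated
  M4 stuck-at-1: M1=0, M2=0, M3=0, M4=1 [stuck-at-1], M5=1, M6=0, M7=1, M8=1 → 1 — eliminated
Only M8 stuck-at-0 reproduces the observed 0.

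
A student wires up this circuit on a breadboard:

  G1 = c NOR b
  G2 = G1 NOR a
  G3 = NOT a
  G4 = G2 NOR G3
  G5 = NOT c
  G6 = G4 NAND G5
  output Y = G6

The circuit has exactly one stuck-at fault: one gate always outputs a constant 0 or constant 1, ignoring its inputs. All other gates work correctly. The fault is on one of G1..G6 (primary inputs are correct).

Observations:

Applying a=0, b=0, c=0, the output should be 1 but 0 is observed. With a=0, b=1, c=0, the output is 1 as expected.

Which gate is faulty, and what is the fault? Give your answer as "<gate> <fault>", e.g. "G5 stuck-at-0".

Fault-free values for test 1 (a=0, b=0, c=0): G1=1, G2=0, G3=1, G4=0, G5=1, G6=1, giving Y=1. Observed 0.
Test 1: faults giving observed 0 are {G3 stuck-at-0, G4 stuck-at-1, G6 stuck-at-0}.
Test 2 (a=0, b=1, c=0): fault-free G1=0, G2=1, G3=1, G4=0, G5=1, G6=1 → 1; observed 1. Eliminates G4 stuck-at-1, G6 stuck-at-0.
Only G3 stuck-at-0 is consistent with every test.

G3 stuck-at-0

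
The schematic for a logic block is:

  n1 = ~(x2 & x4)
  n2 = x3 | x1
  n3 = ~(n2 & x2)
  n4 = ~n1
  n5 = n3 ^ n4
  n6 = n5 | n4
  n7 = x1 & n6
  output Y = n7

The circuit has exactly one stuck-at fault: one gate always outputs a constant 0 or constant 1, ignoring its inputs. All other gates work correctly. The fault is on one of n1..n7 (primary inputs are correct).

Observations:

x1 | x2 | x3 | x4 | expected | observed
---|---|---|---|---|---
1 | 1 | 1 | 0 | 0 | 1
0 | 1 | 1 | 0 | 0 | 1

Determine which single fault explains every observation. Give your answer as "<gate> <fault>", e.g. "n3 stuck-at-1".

n7 stuck-at-1

Fault-free values for test 1 (x1=1, x2=1, x3=1, x4=0): n1=1, n2=1, n3=0, n4=0, n5=0, n6=0, n7=0, giving Y=0. Observed 1.
Test 1: faults giving observed 1 are {n1 stuck-at-0, n2 stuck-at-0, n3 stuck-at-1, n4 stuck-at-1, n5 stuck-at-1, n6 stuck-at-1, n7 stuck-at-1}.
Test 2 (x1=0, x2=1, x3=1, x4=0): fault-free n1=1, n2=1, n3=0, n4=0, n5=0, n6=0, n7=0 → 0; observed 1. Eliminates n1 stuck-at-0, n2 stuck-at-0, n3 stuck-at-1, n4 stuck-at-1, n5 stuck-at-1, n6 stuck-at-1.
Only n7 stuck-at-1 is consistent with every test.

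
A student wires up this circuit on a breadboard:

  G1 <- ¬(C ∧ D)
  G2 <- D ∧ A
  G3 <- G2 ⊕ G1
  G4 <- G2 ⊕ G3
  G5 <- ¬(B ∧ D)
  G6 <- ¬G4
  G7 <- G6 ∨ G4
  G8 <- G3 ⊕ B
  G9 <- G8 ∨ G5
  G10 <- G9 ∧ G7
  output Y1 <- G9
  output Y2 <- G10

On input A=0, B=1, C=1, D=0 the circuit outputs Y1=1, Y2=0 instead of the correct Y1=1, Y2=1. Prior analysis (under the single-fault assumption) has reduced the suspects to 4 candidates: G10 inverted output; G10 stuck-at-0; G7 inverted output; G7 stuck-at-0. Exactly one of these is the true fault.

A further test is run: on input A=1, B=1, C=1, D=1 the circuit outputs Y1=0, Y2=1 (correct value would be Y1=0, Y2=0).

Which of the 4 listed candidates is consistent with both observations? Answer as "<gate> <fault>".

G10 inverted output

Evaluate each candidate on input A=1, B=1, C=1, D=1:
  G10 inverted output: G1=0, G2=1, G3=1, G4=0, G5=0, G6=1, G7=1, G8=0, G9=0, G10=1 [inverted output] → Y1=0, Y2=1 — matches
  G10 stuck-at-0: G1=0, G2=1, G3=1, G4=0, G5=0, G6=1, G7=1, G8=0, G9=0, G10=0 [stuck-at-0] → Y1=0, Y2=0 — eliminated
  G7 inverted output: G1=0, G2=1, G3=1, G4=0, G5=0, G6=1, G7=0 [inverted output], G8=0, G9=0, G10=0 → Y1=0, Y2=0 — eliminated
  G7 stuck-at-0: G1=0, G2=1, G3=1, G4=0, G5=0, G6=1, G7=0 [stuck-at-0], G8=0, G9=0, G10=0 → Y1=0, Y2=0 — eliminated
Only G10 inverted output reproduces the observed Y1=0, Y2=1.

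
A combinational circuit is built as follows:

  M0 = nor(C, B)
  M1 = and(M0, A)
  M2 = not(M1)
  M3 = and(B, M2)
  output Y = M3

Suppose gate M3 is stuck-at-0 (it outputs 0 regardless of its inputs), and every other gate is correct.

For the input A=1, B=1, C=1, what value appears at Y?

Propagate with M3 forced: M0=0, M1=0, M2=1, M3=0 [stuck-at-0].
So Y = 0. (Without the fault it would be 1.)

0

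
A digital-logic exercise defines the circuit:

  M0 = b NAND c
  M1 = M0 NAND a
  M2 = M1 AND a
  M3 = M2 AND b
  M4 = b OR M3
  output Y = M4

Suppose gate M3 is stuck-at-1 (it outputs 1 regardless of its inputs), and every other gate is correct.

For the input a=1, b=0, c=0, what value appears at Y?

Propagate with M3 forced: M0=1, M1=0, M2=0, M3=1 [stuck-at-1], M4=1.
So Y = 1. (Without the fault it would be 0.)

1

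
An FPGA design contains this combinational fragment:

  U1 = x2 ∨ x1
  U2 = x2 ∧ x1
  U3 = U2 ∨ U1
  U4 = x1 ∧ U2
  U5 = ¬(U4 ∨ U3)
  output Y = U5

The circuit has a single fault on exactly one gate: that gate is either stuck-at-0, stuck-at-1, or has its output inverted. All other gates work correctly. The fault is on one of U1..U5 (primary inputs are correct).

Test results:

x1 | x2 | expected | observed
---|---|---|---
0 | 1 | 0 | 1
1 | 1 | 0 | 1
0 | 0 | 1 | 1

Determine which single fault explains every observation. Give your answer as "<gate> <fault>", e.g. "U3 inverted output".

U5 stuck-at-1

Fault-free values for test 1 (x1=0, x2=1): U1=1, U2=0, U3=1, U4=0, U5=0, giving Y=0. Observed 1.
Test 1: faults giving observed 1 are {U1 stuck-at-0, U1 inverted output, U3 stuck-at-0, U3 inverted output, U5 stuck-at-1, U5 inverted output}.
Test 2 (x1=1, x2=1): fault-free U1=1, U2=1, U3=1, U4=1, U5=0 → 0; observed 1. Eliminates U1 stuck-at-0, U1 inverted output, U3 stuck-at-0, U3 inverted output.
Test 3 (x1=0, x2=0): fault-free U1=0, U2=0, U3=0, U4=0, U5=1 → 1; observed 1. Eliminates U5 inverted output.
Only U5 stuck-at-1 is consistent with every test.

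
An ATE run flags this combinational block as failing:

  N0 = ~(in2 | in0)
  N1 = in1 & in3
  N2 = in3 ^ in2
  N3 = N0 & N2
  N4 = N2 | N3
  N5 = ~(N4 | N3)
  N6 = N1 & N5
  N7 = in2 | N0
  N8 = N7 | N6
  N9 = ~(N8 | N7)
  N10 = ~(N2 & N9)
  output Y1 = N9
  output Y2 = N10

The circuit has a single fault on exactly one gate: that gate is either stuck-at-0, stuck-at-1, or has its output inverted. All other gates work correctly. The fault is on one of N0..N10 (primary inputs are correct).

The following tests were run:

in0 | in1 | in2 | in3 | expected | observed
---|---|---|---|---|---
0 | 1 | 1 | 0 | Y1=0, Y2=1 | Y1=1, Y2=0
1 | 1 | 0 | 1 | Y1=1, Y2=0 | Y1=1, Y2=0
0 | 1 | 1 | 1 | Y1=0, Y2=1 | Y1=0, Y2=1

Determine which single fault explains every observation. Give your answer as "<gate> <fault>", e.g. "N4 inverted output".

N7 stuck-at-0

Fault-free values for test 1 (in0=0, in1=1, in2=1, in3=0): N0=0, N1=0, N2=1, N3=0, N4=1, N5=0, N6=0, N7=1, N8=1, N9=0, N10=1, giving Y1=0, Y2=1. Observed Y1=1, Y2=0.
Test 1: faults giving observed Y1=1, Y2=0 are {N7 stuck-at-0, N7 inverted output, N9 stuck-at-1, N9 inverted output}.
Test 2 (in0=1, in1=1, in2=0, in3=1): fault-free N0=0, N1=1, N2=1, N3=0, N4=1, N5=0, N6=0, N7=0, N8=0, N9=1, N10=0 → Y1=1, Y2=0; observed Y1=1, Y2=0. Eliminates N7 inverted output, N9 inverted output.
Test 3 (in0=0, in1=1, in2=1, in3=1): fault-free N0=0, N1=1, N2=0, N3=0, N4=0, N5=1, N6=1, N7=1, N8=1, N9=0, N10=1 → Y1=0, Y2=1; observed Y1=0, Y2=1. Eliminates N9 stuck-at-1.
Only N7 stuck-at-0 is consistent with every test.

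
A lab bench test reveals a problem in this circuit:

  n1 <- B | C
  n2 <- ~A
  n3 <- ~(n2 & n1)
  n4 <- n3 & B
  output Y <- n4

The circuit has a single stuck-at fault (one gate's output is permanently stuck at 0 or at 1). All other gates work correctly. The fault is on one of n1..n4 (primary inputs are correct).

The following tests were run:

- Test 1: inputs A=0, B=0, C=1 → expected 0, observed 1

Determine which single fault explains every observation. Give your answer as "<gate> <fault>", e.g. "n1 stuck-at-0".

n4 stuck-at-1

Fault-free values for test 1 (A=0, B=0, C=1): n1=1, n2=1, n3=0, n4=0, giving Y=0. Observed 1.
Test 1: faults giving observed 1 are {n4 stuck-at-1}.
Only n4 stuck-at-1 is consistent with every test.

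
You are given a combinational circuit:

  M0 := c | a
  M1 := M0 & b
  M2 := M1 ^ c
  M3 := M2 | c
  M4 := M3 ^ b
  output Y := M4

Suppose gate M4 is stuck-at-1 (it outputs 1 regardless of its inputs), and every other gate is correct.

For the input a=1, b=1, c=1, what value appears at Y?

1

Propagate with M4 forced: M0=1, M1=1, M2=0, M3=1, M4=1 [stuck-at-1].
So Y = 1. (Without the fault it would be 0.)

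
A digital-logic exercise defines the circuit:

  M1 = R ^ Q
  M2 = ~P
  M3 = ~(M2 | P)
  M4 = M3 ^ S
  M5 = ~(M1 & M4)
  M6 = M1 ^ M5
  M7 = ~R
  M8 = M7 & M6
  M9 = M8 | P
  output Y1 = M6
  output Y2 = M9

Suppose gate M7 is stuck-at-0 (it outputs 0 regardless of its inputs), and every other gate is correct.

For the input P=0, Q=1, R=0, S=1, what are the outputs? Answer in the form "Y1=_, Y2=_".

Y1=1, Y2=0

Propagate with M7 forced: M1=1, M2=1, M3=0, M4=1, M5=0, M6=1, M7=0 [stuck-at-0], M8=0, M9=0.
So the outputs are Y1=1, Y2=0. (Without the fault they would be Y1=1, Y2=1.)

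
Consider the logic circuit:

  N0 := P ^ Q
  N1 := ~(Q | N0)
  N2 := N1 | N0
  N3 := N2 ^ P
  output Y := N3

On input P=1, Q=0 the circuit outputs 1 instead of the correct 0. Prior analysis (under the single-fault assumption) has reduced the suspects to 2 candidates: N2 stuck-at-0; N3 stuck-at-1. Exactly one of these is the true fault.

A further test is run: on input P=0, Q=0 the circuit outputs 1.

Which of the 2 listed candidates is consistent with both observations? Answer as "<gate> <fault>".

N3 stuck-at-1

Evaluate each candidate on input P=0, Q=0:
  N2 stuck-at-0: N0=0, N1=1, N2=0 [stuck-at-0], N3=0 → 0 — eliminated
  N3 stuck-at-1: N0=0, N1=1, N2=1, N3=1 [stuck-at-1] → 1 — matches
Only N3 stuck-at-1 reproduces the observed 1.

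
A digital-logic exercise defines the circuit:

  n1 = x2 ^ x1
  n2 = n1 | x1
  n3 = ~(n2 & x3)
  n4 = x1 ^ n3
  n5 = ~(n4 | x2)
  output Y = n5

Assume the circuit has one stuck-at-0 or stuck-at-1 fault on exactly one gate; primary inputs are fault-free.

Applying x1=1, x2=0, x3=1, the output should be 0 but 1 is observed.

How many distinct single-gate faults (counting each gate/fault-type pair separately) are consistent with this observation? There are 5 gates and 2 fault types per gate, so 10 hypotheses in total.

Fault-free: n1=1, n2=1, n3=0, n4=1, n5=0 → 0. Observed 1.
  n1 stuck-at-0: output 0 ✗
  n1 stuck-at-1: output 0 ✗
  n2 stuck-at-0: output 1 ✓
  n2 stuck-at-1: output 0 ✗
  n3 stuck-at-0: output 0 ✗
  n3 stuck-at-1: output 1 ✓
  n4 stuck-at-0: output 1 ✓
  n4 stuck-at-1: output 0 ✗
  n5 stuck-at-0: output 0 ✗
  n5 stuck-at-1: output 1 ✓
Consistent faults: {n2 stuck-at-0, n3 stuck-at-1, n4 stuck-at-0, n5 stuck-at-1} — 4 in all.

4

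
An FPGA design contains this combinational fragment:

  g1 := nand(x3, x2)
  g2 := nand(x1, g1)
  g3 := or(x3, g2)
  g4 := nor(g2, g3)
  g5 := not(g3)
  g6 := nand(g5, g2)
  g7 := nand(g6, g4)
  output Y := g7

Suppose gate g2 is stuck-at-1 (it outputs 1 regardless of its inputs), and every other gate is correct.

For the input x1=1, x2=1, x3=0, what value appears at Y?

1

Propagate with g2 forced: g1=1, g2=1 [stuck-at-1], g3=1, g4=0, g5=0, g6=1, g7=1.
So Y = 1. (Without the fault it would be 0.)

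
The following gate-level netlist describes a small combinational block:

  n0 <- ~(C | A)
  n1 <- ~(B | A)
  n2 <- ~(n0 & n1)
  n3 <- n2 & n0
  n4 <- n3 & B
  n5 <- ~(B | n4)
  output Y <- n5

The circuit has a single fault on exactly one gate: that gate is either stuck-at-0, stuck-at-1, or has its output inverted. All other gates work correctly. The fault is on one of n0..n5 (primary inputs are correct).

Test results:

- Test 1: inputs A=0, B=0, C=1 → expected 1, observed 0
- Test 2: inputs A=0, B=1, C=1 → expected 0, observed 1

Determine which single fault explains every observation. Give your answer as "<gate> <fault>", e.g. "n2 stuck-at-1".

n5 inverted output

Fault-free values for test 1 (A=0, B=0, C=1): n0=0, n1=1, n2=1, n3=0, n4=0, n5=1, giving Y=1. Observed 0.
Test 1: faults giving observed 0 are {n4 stuck-at-1, n4 inverted output, n5 stuck-at-0, n5 inverted output}.
Test 2 (A=0, B=1, C=1): fault-free n0=0, n1=0, n2=1, n3=0, n4=0, n5=0 → 0; observed 1. Eliminates n4 stuck-at-1, n4 inverted output, n5 stuck-at-0.
Only n5 inverted output is consistent with every test.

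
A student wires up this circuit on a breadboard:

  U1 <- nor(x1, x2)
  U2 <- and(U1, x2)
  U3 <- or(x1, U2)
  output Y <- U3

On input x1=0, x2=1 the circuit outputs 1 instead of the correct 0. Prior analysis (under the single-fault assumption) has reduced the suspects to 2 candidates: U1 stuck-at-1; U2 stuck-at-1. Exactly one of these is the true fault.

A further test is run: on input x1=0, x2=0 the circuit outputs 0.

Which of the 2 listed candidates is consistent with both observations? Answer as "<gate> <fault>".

U1 stuck-at-1

Evaluate each candidate on input x1=0, x2=0:
  U1 stuck-at-1: U1=1 [stuck-at-1], U2=0, U3=0 → 0 — matches
  U2 stuck-at-1: U1=1, U2=1 [stuck-at-1], U3=1 → 1 — eliminated
Only U1 stuck-at-1 reproduces the observed 0.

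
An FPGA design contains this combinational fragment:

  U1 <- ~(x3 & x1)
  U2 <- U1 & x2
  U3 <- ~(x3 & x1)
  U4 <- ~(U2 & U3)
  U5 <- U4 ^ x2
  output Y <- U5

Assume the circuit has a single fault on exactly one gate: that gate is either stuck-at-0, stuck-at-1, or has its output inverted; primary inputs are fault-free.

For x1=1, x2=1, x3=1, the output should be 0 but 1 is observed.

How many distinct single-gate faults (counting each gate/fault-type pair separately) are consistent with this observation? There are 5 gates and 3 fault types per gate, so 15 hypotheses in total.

4

Fault-free: U1=0, U2=0, U3=0, U4=1, U5=0 → 0. Observed 1.
  U1: none of the 3 fault types match ✗
  U2: none of the 3 fault types match ✗
  U3: none of the 3 fault types match ✗
  U4: stuck-at-0, inverted output ✓; others ✗
  U5: stuck-at-1, inverted output ✓; others ✗
Consistent faults: {U4 stuck-at-0, U4 inverted output, U5 stuck-at-1, U5 inverted output} — 4 in all.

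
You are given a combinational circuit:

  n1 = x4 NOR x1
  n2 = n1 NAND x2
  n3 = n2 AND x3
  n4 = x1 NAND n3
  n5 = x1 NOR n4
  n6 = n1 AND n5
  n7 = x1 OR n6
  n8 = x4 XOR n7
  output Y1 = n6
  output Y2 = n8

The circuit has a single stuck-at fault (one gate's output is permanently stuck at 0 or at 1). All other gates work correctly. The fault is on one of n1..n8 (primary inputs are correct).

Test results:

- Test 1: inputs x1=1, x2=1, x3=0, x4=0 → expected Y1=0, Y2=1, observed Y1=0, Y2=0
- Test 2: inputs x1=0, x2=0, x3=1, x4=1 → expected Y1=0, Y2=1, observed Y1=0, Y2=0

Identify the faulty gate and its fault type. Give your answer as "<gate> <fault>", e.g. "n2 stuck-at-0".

Fault-free values for test 1 (x1=1, x2=1, x3=0, x4=0): n1=0, n2=1, n3=0, n4=1, n5=0, n6=0, n7=1, n8=1, giving Y1=0, Y2=1. Observed Y1=0, Y2=0.
Test 1: faults giving observed Y1=0, Y2=0 are {n7 stuck-at-0, n8 stuck-at-0}.
Test 2 (x1=0, x2=0, x3=1, x4=1): fault-free n1=0, n2=1, n3=1, n4=1, n5=0, n6=0, n7=0, n8=1 → Y1=0, Y2=1; observed Y1=0, Y2=0. Eliminates n7 stuck-at-0.
Only n8 stuck-at-0 is consistent with every test.

n8 stuck-at-0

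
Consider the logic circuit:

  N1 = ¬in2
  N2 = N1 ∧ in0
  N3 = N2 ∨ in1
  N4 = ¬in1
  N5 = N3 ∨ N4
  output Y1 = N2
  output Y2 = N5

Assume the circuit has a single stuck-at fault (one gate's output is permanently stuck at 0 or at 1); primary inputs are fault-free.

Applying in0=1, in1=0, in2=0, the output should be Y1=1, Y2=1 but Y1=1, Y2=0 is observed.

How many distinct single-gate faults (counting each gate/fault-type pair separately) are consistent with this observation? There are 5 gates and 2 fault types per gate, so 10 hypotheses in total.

Fault-free: N1=1, N2=1, N3=1, N4=1, N5=1 → Y1=1, Y2=1. Observed Y1=1, Y2=0.
  N1 stuck-at-0: output Y1=0, Y2=1 ✗
  N1 stuck-at-1: output Y1=1, Y2=1 ✗
  N2 stuck-at-0: output Y1=0, Y2=1 ✗
  N2 stuck-at-1: output Y1=1, Y2=1 ✗
  N3 stuck-at-0: output Y1=1, Y2=1 ✗
  N3 stuck-at-1: output Y1=1, Y2=1 ✗
  N4 stuck-at-0: output Y1=1, Y2=1 ✗
  N4 stuck-at-1: output Y1=1, Y2=1 ✗
  N5 stuck-at-0: output Y1=1, Y2=0 ✓
  N5 stuck-at-1: output Y1=1, Y2=1 ✗
Consistent faults: {N5 stuck-at-0} — 1 in all.

1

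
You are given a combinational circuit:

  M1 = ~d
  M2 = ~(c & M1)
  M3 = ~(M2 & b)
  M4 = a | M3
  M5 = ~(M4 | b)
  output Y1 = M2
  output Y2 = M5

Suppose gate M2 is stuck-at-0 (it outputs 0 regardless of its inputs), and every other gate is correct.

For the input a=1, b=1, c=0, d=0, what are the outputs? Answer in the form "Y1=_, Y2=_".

Propagate with M2 forced: M1=1, M2=0 [stuck-at-0], M3=1, M4=1, M5=0.
So the outputs are Y1=0, Y2=0. (Without the fault they would be Y1=1, Y2=0.)

Y1=0, Y2=0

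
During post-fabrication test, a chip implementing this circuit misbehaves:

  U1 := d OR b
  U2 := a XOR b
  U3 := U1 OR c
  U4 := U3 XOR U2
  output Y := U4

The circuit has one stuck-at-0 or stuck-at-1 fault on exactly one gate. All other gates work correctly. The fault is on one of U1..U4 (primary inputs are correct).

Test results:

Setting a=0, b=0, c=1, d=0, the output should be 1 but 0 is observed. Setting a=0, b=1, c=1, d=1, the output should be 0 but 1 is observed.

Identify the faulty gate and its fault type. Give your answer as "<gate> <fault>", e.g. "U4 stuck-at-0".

Fault-free values for test 1 (a=0, b=0, c=1, d=0): U1=0, U2=0, U3=1, U4=1, giving Y=1. Observed 0.
Test 1: faults giving observed 0 are {U2 stuck-at-1, U3 stuck-at-0, U4 stuck-at-0}.
Test 2 (a=0, b=1, c=1, d=1): fault-free U1=1, U2=1, U3=1, U4=0 → 0; observed 1. Eliminates U2 stuck-at-1, U4 stuck-at-0.
Only U3 stuck-at-0 is consistent with every test.

U3 stuck-at-0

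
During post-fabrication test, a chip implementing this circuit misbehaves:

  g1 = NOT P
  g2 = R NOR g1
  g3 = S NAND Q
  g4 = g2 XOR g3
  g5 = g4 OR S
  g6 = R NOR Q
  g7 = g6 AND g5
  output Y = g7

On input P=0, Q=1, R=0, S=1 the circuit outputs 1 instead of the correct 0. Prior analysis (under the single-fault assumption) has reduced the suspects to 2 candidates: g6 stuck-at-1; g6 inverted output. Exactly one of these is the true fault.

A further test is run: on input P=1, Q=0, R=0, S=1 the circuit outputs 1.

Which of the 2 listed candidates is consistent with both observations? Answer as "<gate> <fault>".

g6 stuck-at-1

Evaluate each candidate on input P=1, Q=0, R=0, S=1:
  g6 stuck-at-1: g1=0, g2=1, g3=1, g4=0, g5=1, g6=1 [stuck-at-1], g7=1 → 1 — matches
  g6 inverted output: g1=0, g2=1, g3=1, g4=0, g5=1, g6=0 [inverted output], g7=0 → 0 — eliminated
Only g6 stuck-at-1 reproduces the observed 1.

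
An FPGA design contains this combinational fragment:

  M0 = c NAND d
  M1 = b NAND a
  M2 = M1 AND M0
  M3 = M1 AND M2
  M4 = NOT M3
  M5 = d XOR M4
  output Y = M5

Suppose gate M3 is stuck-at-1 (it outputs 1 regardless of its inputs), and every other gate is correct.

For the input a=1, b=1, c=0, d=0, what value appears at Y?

0

Propagate with M3 forced: M0=1, M1=0, M2=0, M3=1 [stuck-at-1], M4=0, M5=0.
So Y = 0. (Without the fault it would be 1.)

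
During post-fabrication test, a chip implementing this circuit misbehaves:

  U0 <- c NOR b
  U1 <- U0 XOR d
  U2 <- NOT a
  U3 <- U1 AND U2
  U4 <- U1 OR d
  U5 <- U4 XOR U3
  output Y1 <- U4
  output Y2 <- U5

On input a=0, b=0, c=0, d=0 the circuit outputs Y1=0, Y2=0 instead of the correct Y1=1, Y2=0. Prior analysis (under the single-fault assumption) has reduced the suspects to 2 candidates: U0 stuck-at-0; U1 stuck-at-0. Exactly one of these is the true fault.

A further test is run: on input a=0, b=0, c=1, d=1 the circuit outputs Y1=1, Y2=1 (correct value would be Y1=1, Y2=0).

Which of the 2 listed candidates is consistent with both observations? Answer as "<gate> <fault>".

Evaluate each candidate on input a=0, b=0, c=1, d=1:
  U0 stuck-at-0: U0=0 [stuck-at-0], U1=1, U2=1, U3=1, U4=1, U5=0 → Y1=1, Y2=0 — eliminated
  U1 stuck-at-0: U0=0, U1=0 [stuck-at-0], U2=1, U3=0, U4=1, U5=1 → Y1=1, Y2=1 — matches
Only U1 stuck-at-0 reproduces the observed Y1=1, Y2=1.

U1 stuck-at-0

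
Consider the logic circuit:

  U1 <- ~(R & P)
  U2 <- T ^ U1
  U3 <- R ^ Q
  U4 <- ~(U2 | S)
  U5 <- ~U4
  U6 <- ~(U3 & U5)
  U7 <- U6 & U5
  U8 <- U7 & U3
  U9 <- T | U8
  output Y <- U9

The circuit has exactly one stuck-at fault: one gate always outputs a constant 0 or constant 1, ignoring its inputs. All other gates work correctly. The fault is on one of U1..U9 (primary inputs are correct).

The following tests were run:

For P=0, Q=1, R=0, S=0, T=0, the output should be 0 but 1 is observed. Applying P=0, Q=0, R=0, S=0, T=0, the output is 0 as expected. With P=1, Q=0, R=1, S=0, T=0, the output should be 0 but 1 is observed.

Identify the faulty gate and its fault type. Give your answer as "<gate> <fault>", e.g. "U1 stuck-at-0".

Fault-free values for test 1 (P=0, Q=1, R=0, S=0, T=0): U1=1, U2=1, U3=1, U4=0, U5=1, U6=0, U7=0, U8=0, U9=0, giving Y=0. Observed 1.
Test 1: faults giving observed 1 are {U6 stuck-at-1, U7 stuck-at-1, U8 stuck-at-1, U9 stuck-at-1}.
Test 2 (P=0, Q=0, R=0, S=0, T=0): fault-free U1=1, U2=1, U3=0, U4=0, U5=1, U6=1, U7=1, U8=0, U9=0 → 0; observed 0. Eliminates U8 stuck-at-1, U9 stuck-at-1.
Test 3 (P=1, Q=0, R=1, S=0, T=0): fault-free U1=0, U2=0, U3=1, U4=1, U5=0, U6=1, U7=0, U8=0, U9=0 → 0; observed 1. Eliminates U6 stuck-at-1.
Only U7 stuck-at-1 is consistent with every test.

U7 stuck-at-1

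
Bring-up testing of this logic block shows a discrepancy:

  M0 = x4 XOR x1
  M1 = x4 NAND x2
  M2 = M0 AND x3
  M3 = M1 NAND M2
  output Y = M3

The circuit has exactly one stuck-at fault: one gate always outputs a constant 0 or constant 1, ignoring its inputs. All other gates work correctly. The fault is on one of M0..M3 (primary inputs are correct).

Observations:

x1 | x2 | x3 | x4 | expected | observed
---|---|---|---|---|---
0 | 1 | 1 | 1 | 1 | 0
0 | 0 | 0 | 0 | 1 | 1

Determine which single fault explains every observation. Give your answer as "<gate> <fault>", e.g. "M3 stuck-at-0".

M1 stuck-at-1

Fault-free values for test 1 (x1=0, x2=1, x3=1, x4=1): M0=1, M1=0, M2=1, M3=1, giving Y=1. Observed 0.
Test 1: faults giving observed 0 are {M1 stuck-at-1, M3 stuck-at-0}.
Test 2 (x1=0, x2=0, x3=0, x4=0): fault-free M0=0, M1=1, M2=0, M3=1 → 1; observed 1. Eliminates M3 stuck-at-0.
Only M1 stuck-at-1 is consistent with every test.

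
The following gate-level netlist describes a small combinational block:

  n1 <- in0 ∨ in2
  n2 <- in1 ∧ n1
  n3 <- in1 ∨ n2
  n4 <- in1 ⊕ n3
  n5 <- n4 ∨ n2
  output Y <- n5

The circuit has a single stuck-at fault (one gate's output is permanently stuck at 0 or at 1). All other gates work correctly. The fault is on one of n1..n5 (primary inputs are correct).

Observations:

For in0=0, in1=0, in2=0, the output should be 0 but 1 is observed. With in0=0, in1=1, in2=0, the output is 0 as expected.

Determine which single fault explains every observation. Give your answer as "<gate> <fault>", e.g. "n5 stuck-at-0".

n3 stuck-at-1

Fault-free values for test 1 (in0=0, in1=0, in2=0): n1=0, n2=0, n3=0, n4=0, n5=0, giving Y=0. Observed 1.
Test 1: faults giving observed 1 are {n2 stuck-at-1, n3 stuck-at-1, n4 stuck-at-1, n5 stuck-at-1}.
Test 2 (in0=0, in1=1, in2=0): fault-free n1=0, n2=0, n3=1, n4=0, n5=0 → 0; observed 0. Eliminates n2 stuck-at-1, n4 stuck-at-1, n5 stuck-at-1.
Only n3 stuck-at-1 is consistent with every test.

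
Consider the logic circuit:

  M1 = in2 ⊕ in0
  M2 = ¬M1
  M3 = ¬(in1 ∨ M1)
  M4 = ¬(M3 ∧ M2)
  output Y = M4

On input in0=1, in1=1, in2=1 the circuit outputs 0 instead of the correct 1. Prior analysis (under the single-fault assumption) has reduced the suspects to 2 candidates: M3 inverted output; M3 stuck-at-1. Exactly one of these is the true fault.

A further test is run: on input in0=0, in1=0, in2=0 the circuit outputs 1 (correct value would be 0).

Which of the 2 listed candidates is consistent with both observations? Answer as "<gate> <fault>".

M3 inverted output

Evaluate each candidate on input in0=0, in1=0, in2=0:
  M3 inverted output: M1=0, M2=1, M3=0 [inverted output], M4=1 → 1 — matches
  M3 stuck-at-1: M1=0, M2=1, M3=1 [stuck-at-1], M4=0 → 0 — eliminated
Only M3 inverted output reproduces the observed 1.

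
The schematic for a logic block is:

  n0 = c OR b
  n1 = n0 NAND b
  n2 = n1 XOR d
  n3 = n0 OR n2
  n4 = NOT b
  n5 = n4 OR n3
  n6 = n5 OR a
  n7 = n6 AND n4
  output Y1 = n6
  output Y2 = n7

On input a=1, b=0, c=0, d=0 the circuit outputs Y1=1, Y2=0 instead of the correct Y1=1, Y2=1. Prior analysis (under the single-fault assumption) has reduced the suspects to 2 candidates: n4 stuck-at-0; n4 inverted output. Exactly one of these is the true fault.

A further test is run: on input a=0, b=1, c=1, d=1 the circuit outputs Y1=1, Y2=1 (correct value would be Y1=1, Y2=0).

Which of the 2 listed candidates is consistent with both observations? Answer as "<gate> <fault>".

Evaluate each candidate on input a=0, b=1, c=1, d=1:
  n4 stuck-at-0: n0=1, n1=0, n2=1, n3=1, n4=0 [stuck-at-0], n5=1, n6=1, n7=0 → Y1=1, Y2=0 — eliminated
  n4 inverted output: n0=1, n1=0, n2=1, n3=1, n4=1 [inverted output], n5=1, n6=1, n7=1 → Y1=1, Y2=1 — matches
Only n4 inverted output reproduces the observed Y1=1, Y2=1.

n4 inverted output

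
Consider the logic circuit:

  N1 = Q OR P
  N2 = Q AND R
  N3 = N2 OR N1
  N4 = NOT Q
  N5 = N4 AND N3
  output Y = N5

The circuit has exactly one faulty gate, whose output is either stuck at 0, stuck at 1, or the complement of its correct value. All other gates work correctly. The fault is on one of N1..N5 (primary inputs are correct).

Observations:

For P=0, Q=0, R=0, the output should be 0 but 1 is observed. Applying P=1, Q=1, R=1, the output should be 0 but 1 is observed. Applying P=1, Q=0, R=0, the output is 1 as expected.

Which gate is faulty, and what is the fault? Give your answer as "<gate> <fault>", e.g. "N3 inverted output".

N5 stuck-at-1

Fault-free values for test 1 (P=0, Q=0, R=0): N1=0, N2=0, N3=0, N4=1, N5=0, giving Y=0. Observed 1.
Test 1: faults giving observed 1 are {N1 stuck-at-1, N1 inverted output, N2 stuck-at-1, N2 inverted output, N3 stuck-at-1, N3 inverted output, N5 stuck-at-1, N5 inverted output}.
Test 2 (P=1, Q=1, R=1): fault-free N1=1, N2=1, N3=1, N4=0, N5=0 → 0; observed 1. Eliminates N1 stuck-at-1, N1 inverted output, N2 stuck-at-1, N2 inverted output, N3 stuck-at-1, N3 inverted output.
Test 3 (P=1, Q=0, R=0): fault-free N1=1, N2=0, N3=1, N4=1, N5=1 → 1; observed 1. Eliminates N5 inverted output.
Only N5 stuck-at-1 is consistent with every test.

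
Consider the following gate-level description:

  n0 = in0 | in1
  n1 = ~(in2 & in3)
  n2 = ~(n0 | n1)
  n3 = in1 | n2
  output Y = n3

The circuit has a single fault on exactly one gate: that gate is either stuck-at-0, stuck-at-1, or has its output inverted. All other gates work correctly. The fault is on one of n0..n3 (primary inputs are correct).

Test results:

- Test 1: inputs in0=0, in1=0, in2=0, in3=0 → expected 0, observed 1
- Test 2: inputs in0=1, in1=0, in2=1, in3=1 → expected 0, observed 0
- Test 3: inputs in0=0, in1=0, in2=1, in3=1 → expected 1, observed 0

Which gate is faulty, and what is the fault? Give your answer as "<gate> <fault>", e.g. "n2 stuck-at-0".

Fault-free values for test 1 (in0=0, in1=0, in2=0, in3=0): n0=0, n1=1, n2=0, n3=0, giving Y=0. Observed 1.
Test 1: faults giving observed 1 are {n1 stuck-at-0, n1 inverted output, n2 stuck-at-1, n2 inverted output, n3 stuck-at-1, n3 inverted output}.
Test 2 (in0=1, in1=0, in2=1, in3=1): fault-free n0=1, n1=0, n2=0, n3=0 → 0; observed 0. Eliminates n2 stuck-at-1, n2 inverted output, n3 stuck-at-1, n3 inverted output.
Test 3 (in0=0, in1=0, in2=1, in3=1): fault-free n0=0, n1=0, n2=1, n3=1 → 1; observed 0. Eliminates n1 stuck-at-0.
Only n1 inverted output is consistent with every test.

n1 inverted output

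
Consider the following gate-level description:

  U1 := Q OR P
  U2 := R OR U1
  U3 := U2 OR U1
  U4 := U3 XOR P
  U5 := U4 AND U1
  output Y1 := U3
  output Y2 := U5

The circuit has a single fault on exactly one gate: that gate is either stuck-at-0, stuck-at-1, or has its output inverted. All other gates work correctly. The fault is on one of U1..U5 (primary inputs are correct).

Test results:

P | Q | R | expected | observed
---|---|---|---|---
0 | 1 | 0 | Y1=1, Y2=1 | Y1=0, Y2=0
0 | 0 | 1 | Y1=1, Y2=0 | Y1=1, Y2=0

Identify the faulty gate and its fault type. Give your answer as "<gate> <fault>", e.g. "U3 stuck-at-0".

U1 stuck-at-0

Fault-free values for test 1 (P=0, Q=1, R=0): U1=1, U2=1, U3=1, U4=1, U5=1, giving Y1=1, Y2=1. Observed Y1=0, Y2=0.
Test 1: faults giving observed Y1=0, Y2=0 are {U1 stuck-at-0, U1 inverted output, U3 stuck-at-0, U3 inverted output}.
Test 2 (P=0, Q=0, R=1): fault-free U1=0, U2=1, U3=1, U4=1, U5=0 → Y1=1, Y2=0; observed Y1=1, Y2=0. Eliminates U1 inverted output, U3 stuck-at-0, U3 inverted output.
Only U1 stuck-at-0 is consistent with every test.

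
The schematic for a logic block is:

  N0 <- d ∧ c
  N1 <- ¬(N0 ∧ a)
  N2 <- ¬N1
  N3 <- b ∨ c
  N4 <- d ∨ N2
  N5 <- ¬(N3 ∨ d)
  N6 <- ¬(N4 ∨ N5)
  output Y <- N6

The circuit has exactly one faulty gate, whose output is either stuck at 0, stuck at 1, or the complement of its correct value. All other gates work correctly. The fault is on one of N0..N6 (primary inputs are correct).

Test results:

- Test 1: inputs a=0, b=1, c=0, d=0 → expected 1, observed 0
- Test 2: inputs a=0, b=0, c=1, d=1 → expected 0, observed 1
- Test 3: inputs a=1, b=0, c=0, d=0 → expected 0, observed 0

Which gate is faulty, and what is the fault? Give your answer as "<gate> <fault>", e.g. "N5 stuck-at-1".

Fault-free values for test 1 (a=0, b=1, c=0, d=0): N0=0, N1=1, N2=0, N3=1, N4=0, N5=0, N6=1, giving Y=1. Observed 0.
Test 1: faults giving observed 0 are {N1 stuck-at-0, N1 inverted output, N2 stuck-at-1, N2 inverted output, N3 stuck-at-0, N3 inverted output, N4 stuck-at-1, N4 inverted output, N5 stuck-at-1, N5 inverted output, N6 stuck-at-0, N6 inverted output}.
Test 2 (a=0, b=0, c=1, d=1): fault-free N0=1, N1=1, N2=0, N3=1, N4=1, N5=0, N6=0 → 0; observed 1. Eliminates N1 stuck-at-0, N1 inverted output, N2 stuck-at-1, N2 inverted output, N3 stuck-at-0, N3 inverted output, N4 stuck-at-1, N5 stuck-at-1, N5 inverted output, N6 stuck-at-0.
Test 3 (a=1, b=0, c=0, d=0): fault-free N0=0, N1=1, N2=0, N3=0, N4=0, N5=1, N6=0 → 0; observed 0. Eliminates N6 inverted output.
Only N4 inverted output is consistent with every test.

N4 inverted output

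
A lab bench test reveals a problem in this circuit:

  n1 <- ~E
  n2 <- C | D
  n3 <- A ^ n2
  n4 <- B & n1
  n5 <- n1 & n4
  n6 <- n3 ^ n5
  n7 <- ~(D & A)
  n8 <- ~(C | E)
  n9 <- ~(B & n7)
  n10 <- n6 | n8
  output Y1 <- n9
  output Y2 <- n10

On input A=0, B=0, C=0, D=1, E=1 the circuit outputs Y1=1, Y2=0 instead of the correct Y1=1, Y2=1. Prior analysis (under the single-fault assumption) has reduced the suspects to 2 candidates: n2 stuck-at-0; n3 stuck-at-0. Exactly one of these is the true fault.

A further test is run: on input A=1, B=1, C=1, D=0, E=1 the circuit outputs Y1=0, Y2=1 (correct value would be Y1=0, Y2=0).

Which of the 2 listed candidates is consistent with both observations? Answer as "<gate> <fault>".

Evaluate each candidate on input A=1, B=1, C=1, D=0, E=1:
  n2 stuck-at-0: n1=0, n2=0 [stuck-at-0], n3=1, n4=0, n5=0, n6=1, n7=1, n8=0, n9=0, n10=1 → Y1=0, Y2=1 — matches
  n3 stuck-at-0: n1=0, n2=1, n3=0 [stuck-at-0], n4=0, n5=0, n6=0, n7=1, n8=0, n9=0, n10=0 → Y1=0, Y2=0 — eliminated
Only n2 stuck-at-0 reproduces the observed Y1=0, Y2=1.

n2 stuck-at-0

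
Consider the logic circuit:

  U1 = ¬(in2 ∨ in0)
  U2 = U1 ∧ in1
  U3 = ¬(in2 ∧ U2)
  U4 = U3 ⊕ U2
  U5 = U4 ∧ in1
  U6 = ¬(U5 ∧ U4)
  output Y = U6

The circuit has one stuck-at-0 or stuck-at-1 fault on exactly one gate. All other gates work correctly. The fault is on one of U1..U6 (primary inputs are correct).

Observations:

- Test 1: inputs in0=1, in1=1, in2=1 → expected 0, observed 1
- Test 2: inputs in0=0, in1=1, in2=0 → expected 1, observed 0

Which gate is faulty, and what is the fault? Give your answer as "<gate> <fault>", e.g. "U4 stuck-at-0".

Fault-free values for test 1 (in0=1, in1=1, in2=1): U1=0, U2=0, U3=1, U4=1, U5=1, U6=0, giving Y=0. Observed 1.
Test 1: faults giving observed 1 are {U3 stuck-at-0, U4 stuck-at-0, U5 stuck-at-0, U6 stuck-at-1}.
Test 2 (in0=0, in1=1, in2=0): fault-free U1=1, U2=1, U3=1, U4=0, U5=0, U6=1 → 1; observed 0. Eliminates U4 stuck-at-0, U5 stuck-at-0, U6 stuck-at-1.
Only U3 stuck-at-0 is consistent with every test.

U3 stuck-at-0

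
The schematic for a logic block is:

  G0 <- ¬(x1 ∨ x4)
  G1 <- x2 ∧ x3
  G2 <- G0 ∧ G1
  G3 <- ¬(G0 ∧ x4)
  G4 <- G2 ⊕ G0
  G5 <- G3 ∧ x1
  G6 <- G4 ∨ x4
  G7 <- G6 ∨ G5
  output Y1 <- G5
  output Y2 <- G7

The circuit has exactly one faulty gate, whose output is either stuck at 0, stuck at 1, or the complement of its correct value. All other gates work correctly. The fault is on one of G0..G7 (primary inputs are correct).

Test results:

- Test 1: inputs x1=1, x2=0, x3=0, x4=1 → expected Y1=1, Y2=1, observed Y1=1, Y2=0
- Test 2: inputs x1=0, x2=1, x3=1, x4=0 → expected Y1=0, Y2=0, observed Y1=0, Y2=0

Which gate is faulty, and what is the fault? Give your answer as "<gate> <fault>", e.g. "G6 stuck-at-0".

G7 stuck-at-0

Fault-free values for test 1 (x1=1, x2=0, x3=0, x4=1): G0=0, G1=0, G2=0, G3=1, G4=0, G5=1, G6=1, G7=1, giving Y1=1, Y2=1. Observed Y1=1, Y2=0.
Test 1: faults giving observed Y1=1, Y2=0 are {G7 stuck-at-0, G7 inverted output}.
Test 2 (x1=0, x2=1, x3=1, x4=0): fault-free G0=1, G1=1, G2=1, G3=1, G4=0, G5=0, G6=0, G7=0 → Y1=0, Y2=0; observed Y1=0, Y2=0. Eliminates G7 inverted output.
Only G7 stuck-at-0 is consistent with every test.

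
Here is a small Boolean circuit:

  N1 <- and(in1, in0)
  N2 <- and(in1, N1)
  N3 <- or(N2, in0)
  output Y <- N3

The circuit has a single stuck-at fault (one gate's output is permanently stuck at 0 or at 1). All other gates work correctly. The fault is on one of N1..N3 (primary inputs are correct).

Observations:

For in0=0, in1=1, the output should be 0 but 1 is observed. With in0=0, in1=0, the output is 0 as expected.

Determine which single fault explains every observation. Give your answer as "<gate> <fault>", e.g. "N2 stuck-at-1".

Fault-free values for test 1 (in0=0, in1=1): N1=0, N2=0, N3=0, giving Y=0. Observed 1.
Test 1: faults giving observed 1 are {N1 stuck-at-1, N2 stuck-at-1, N3 stuck-at-1}.
Test 2 (in0=0, in1=0): fault-free N1=0, N2=0, N3=0 → 0; observed 0. Eliminates N2 stuck-at-1, N3 stuck-at-1.
Only N1 stuck-at-1 is consistent with every test.

N1 stuck-at-1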